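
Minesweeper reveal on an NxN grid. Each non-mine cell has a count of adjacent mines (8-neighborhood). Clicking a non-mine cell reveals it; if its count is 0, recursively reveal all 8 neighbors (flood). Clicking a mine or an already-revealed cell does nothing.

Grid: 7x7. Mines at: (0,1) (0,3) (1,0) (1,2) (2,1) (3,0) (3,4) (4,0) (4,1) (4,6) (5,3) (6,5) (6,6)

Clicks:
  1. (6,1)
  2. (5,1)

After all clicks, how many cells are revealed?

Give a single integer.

Answer: 6

Derivation:
Click 1 (6,1) count=0: revealed 6 new [(5,0) (5,1) (5,2) (6,0) (6,1) (6,2)] -> total=6
Click 2 (5,1) count=2: revealed 0 new [(none)] -> total=6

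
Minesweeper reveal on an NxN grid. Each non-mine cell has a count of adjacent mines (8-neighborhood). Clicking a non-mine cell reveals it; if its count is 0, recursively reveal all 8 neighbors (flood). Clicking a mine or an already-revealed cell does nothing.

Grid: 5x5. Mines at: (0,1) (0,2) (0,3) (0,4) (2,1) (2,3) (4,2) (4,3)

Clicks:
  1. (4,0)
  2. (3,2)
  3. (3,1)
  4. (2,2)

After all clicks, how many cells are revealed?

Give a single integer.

Answer: 6

Derivation:
Click 1 (4,0) count=0: revealed 4 new [(3,0) (3,1) (4,0) (4,1)] -> total=4
Click 2 (3,2) count=4: revealed 1 new [(3,2)] -> total=5
Click 3 (3,1) count=2: revealed 0 new [(none)] -> total=5
Click 4 (2,2) count=2: revealed 1 new [(2,2)] -> total=6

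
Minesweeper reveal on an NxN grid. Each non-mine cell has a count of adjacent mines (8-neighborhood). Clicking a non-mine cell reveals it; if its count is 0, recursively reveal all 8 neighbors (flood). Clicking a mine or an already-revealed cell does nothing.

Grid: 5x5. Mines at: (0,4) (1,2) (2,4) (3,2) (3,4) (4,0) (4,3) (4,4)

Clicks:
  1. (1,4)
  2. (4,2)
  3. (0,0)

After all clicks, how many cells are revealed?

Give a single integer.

Answer: 10

Derivation:
Click 1 (1,4) count=2: revealed 1 new [(1,4)] -> total=1
Click 2 (4,2) count=2: revealed 1 new [(4,2)] -> total=2
Click 3 (0,0) count=0: revealed 8 new [(0,0) (0,1) (1,0) (1,1) (2,0) (2,1) (3,0) (3,1)] -> total=10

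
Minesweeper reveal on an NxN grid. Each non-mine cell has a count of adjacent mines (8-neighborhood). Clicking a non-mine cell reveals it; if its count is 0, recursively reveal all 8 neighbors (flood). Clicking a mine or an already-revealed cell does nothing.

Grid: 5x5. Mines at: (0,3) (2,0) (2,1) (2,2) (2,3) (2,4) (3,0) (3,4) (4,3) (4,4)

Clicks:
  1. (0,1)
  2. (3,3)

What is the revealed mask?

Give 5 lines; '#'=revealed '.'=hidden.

Click 1 (0,1) count=0: revealed 6 new [(0,0) (0,1) (0,2) (1,0) (1,1) (1,2)] -> total=6
Click 2 (3,3) count=6: revealed 1 new [(3,3)] -> total=7

Answer: ###..
###..
.....
...#.
.....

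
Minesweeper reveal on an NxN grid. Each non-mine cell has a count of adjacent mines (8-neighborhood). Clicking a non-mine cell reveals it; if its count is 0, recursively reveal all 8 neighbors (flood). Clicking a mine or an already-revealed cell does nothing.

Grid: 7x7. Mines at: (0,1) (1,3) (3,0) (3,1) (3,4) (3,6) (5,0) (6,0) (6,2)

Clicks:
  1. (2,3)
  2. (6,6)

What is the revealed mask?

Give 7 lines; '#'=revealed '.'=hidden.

Answer: .......
.......
...#...
.......
...####
...####
...####

Derivation:
Click 1 (2,3) count=2: revealed 1 new [(2,3)] -> total=1
Click 2 (6,6) count=0: revealed 12 new [(4,3) (4,4) (4,5) (4,6) (5,3) (5,4) (5,5) (5,6) (6,3) (6,4) (6,5) (6,6)] -> total=13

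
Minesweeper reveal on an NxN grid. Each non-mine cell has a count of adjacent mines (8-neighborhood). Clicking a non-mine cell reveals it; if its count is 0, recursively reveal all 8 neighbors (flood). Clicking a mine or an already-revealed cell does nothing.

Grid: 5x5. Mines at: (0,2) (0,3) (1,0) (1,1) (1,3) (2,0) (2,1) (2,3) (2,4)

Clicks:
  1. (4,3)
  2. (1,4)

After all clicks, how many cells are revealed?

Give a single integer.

Click 1 (4,3) count=0: revealed 10 new [(3,0) (3,1) (3,2) (3,3) (3,4) (4,0) (4,1) (4,2) (4,3) (4,4)] -> total=10
Click 2 (1,4) count=4: revealed 1 new [(1,4)] -> total=11

Answer: 11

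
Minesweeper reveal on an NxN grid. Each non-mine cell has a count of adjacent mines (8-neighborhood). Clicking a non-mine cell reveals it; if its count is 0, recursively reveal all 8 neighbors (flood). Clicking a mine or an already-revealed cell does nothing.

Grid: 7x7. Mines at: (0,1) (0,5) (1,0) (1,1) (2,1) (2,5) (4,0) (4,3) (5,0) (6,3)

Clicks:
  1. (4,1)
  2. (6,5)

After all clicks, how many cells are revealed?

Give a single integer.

Click 1 (4,1) count=2: revealed 1 new [(4,1)] -> total=1
Click 2 (6,5) count=0: revealed 12 new [(3,4) (3,5) (3,6) (4,4) (4,5) (4,6) (5,4) (5,5) (5,6) (6,4) (6,5) (6,6)] -> total=13

Answer: 13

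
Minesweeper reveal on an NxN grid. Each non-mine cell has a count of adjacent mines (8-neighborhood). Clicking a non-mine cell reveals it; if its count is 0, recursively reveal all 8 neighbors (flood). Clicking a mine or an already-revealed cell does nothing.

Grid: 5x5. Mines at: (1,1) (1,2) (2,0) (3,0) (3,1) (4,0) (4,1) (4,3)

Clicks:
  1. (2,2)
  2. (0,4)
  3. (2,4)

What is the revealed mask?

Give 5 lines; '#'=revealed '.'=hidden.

Click 1 (2,2) count=3: revealed 1 new [(2,2)] -> total=1
Click 2 (0,4) count=0: revealed 8 new [(0,3) (0,4) (1,3) (1,4) (2,3) (2,4) (3,3) (3,4)] -> total=9
Click 3 (2,4) count=0: revealed 0 new [(none)] -> total=9

Answer: ...##
...##
..###
...##
.....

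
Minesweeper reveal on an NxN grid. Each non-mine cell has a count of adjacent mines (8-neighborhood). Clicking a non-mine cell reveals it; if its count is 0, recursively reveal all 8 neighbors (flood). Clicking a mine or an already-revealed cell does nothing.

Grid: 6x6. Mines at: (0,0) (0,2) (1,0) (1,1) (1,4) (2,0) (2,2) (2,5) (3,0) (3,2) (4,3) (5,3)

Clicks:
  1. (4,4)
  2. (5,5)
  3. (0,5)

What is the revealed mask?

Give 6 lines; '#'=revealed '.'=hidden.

Click 1 (4,4) count=2: revealed 1 new [(4,4)] -> total=1
Click 2 (5,5) count=0: revealed 5 new [(3,4) (3,5) (4,5) (5,4) (5,5)] -> total=6
Click 3 (0,5) count=1: revealed 1 new [(0,5)] -> total=7

Answer: .....#
......
......
....##
....##
....##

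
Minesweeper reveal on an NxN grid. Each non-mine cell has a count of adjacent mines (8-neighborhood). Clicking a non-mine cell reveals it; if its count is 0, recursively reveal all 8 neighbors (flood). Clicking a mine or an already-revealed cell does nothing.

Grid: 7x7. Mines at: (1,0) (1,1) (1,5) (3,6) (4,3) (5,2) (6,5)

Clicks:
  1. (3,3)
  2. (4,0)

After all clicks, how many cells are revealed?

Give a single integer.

Answer: 14

Derivation:
Click 1 (3,3) count=1: revealed 1 new [(3,3)] -> total=1
Click 2 (4,0) count=0: revealed 13 new [(2,0) (2,1) (2,2) (3,0) (3,1) (3,2) (4,0) (4,1) (4,2) (5,0) (5,1) (6,0) (6,1)] -> total=14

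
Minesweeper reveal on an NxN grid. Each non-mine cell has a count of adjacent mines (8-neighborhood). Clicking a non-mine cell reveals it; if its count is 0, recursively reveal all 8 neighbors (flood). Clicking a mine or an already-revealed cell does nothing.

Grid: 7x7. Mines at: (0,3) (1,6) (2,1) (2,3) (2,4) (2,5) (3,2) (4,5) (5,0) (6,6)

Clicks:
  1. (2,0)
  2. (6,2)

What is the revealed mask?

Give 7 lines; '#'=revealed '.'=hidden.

Answer: .......
.......
#......
.......
.####..
.#####.
.#####.

Derivation:
Click 1 (2,0) count=1: revealed 1 new [(2,0)] -> total=1
Click 2 (6,2) count=0: revealed 14 new [(4,1) (4,2) (4,3) (4,4) (5,1) (5,2) (5,3) (5,4) (5,5) (6,1) (6,2) (6,3) (6,4) (6,5)] -> total=15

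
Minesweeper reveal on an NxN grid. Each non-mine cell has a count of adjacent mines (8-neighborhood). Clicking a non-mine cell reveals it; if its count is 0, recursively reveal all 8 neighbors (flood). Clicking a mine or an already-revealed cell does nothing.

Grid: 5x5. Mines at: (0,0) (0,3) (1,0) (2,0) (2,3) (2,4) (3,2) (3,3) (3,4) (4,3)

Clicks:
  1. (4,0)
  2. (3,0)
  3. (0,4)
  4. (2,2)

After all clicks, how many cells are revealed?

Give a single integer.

Click 1 (4,0) count=0: revealed 4 new [(3,0) (3,1) (4,0) (4,1)] -> total=4
Click 2 (3,0) count=1: revealed 0 new [(none)] -> total=4
Click 3 (0,4) count=1: revealed 1 new [(0,4)] -> total=5
Click 4 (2,2) count=3: revealed 1 new [(2,2)] -> total=6

Answer: 6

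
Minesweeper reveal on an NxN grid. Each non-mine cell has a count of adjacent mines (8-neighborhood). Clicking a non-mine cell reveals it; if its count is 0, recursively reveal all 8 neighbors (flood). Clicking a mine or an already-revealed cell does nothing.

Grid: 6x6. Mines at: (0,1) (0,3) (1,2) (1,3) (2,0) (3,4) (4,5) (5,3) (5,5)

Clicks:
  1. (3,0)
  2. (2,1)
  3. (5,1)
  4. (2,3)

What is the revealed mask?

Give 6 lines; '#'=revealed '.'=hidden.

Answer: ......
......
.###..
####..
####..
###...

Derivation:
Click 1 (3,0) count=1: revealed 1 new [(3,0)] -> total=1
Click 2 (2,1) count=2: revealed 1 new [(2,1)] -> total=2
Click 3 (5,1) count=0: revealed 12 new [(2,2) (2,3) (3,1) (3,2) (3,3) (4,0) (4,1) (4,2) (4,3) (5,0) (5,1) (5,2)] -> total=14
Click 4 (2,3) count=3: revealed 0 new [(none)] -> total=14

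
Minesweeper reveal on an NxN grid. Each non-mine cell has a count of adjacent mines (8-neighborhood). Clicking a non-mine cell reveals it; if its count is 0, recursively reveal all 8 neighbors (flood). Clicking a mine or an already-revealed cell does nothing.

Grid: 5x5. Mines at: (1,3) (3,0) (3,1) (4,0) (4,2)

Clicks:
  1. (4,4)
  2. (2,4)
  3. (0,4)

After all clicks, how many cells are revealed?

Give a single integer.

Click 1 (4,4) count=0: revealed 6 new [(2,3) (2,4) (3,3) (3,4) (4,3) (4,4)] -> total=6
Click 2 (2,4) count=1: revealed 0 new [(none)] -> total=6
Click 3 (0,4) count=1: revealed 1 new [(0,4)] -> total=7

Answer: 7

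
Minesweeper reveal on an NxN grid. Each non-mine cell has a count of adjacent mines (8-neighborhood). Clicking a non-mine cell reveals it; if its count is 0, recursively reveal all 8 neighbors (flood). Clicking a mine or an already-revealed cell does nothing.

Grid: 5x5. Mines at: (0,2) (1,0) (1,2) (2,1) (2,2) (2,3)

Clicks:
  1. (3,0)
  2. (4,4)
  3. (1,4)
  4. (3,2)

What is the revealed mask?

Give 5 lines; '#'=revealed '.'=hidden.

Click 1 (3,0) count=1: revealed 1 new [(3,0)] -> total=1
Click 2 (4,4) count=0: revealed 9 new [(3,1) (3,2) (3,3) (3,4) (4,0) (4,1) (4,2) (4,3) (4,4)] -> total=10
Click 3 (1,4) count=1: revealed 1 new [(1,4)] -> total=11
Click 4 (3,2) count=3: revealed 0 new [(none)] -> total=11

Answer: .....
....#
.....
#####
#####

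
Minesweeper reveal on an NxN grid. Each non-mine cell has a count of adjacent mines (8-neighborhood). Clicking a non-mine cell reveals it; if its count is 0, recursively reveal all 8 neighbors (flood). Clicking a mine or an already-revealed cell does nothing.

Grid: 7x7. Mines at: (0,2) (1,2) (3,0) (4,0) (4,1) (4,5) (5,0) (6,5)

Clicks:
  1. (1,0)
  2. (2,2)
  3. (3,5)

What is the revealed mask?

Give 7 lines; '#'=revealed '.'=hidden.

Click 1 (1,0) count=0: revealed 6 new [(0,0) (0,1) (1,0) (1,1) (2,0) (2,1)] -> total=6
Click 2 (2,2) count=1: revealed 1 new [(2,2)] -> total=7
Click 3 (3,5) count=1: revealed 1 new [(3,5)] -> total=8

Answer: ##.....
##.....
###....
.....#.
.......
.......
.......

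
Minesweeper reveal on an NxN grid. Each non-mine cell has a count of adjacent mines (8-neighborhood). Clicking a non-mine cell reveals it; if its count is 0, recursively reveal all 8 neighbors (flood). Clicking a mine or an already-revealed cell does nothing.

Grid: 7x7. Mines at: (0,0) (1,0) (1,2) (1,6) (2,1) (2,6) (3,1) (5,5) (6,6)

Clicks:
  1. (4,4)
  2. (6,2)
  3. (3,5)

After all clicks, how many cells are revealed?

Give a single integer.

Click 1 (4,4) count=1: revealed 1 new [(4,4)] -> total=1
Click 2 (6,2) count=0: revealed 29 new [(0,3) (0,4) (0,5) (1,3) (1,4) (1,5) (2,2) (2,3) (2,4) (2,5) (3,2) (3,3) (3,4) (3,5) (4,0) (4,1) (4,2) (4,3) (4,5) (5,0) (5,1) (5,2) (5,3) (5,4) (6,0) (6,1) (6,2) (6,3) (6,4)] -> total=30
Click 3 (3,5) count=1: revealed 0 new [(none)] -> total=30

Answer: 30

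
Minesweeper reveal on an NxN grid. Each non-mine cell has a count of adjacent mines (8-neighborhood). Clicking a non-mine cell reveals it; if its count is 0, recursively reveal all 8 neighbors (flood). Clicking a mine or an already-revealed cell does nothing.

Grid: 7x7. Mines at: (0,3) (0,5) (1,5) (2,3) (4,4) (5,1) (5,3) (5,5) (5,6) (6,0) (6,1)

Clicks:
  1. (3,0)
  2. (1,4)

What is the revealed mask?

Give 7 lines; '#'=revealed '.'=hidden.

Answer: ###....
###.#..
###....
###....
###....
.......
.......

Derivation:
Click 1 (3,0) count=0: revealed 15 new [(0,0) (0,1) (0,2) (1,0) (1,1) (1,2) (2,0) (2,1) (2,2) (3,0) (3,1) (3,2) (4,0) (4,1) (4,2)] -> total=15
Click 2 (1,4) count=4: revealed 1 new [(1,4)] -> total=16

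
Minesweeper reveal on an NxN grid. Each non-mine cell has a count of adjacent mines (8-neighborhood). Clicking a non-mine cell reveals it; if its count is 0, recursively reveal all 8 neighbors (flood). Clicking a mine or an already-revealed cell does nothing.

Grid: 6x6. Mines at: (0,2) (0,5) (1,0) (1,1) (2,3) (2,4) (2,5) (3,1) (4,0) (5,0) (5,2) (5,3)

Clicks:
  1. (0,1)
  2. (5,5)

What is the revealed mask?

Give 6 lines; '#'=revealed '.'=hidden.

Answer: .#....
......
......
....##
....##
....##

Derivation:
Click 1 (0,1) count=3: revealed 1 new [(0,1)] -> total=1
Click 2 (5,5) count=0: revealed 6 new [(3,4) (3,5) (4,4) (4,5) (5,4) (5,5)] -> total=7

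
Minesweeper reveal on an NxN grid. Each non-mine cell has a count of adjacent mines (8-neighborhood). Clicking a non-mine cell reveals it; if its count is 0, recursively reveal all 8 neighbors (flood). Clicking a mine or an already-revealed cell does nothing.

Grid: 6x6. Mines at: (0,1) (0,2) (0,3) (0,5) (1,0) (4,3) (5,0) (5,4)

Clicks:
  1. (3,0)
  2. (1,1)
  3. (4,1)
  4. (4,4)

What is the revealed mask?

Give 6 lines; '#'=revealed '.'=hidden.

Click 1 (3,0) count=0: revealed 22 new [(1,1) (1,2) (1,3) (1,4) (1,5) (2,0) (2,1) (2,2) (2,3) (2,4) (2,5) (3,0) (3,1) (3,2) (3,3) (3,4) (3,5) (4,0) (4,1) (4,2) (4,4) (4,5)] -> total=22
Click 2 (1,1) count=3: revealed 0 new [(none)] -> total=22
Click 3 (4,1) count=1: revealed 0 new [(none)] -> total=22
Click 4 (4,4) count=2: revealed 0 new [(none)] -> total=22

Answer: ......
.#####
######
######
###.##
......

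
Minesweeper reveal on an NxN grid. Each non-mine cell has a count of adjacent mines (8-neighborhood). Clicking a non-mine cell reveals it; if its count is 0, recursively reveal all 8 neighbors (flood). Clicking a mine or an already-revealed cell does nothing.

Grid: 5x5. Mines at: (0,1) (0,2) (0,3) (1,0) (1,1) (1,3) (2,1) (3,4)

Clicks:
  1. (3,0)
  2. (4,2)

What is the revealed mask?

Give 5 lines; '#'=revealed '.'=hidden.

Answer: .....
.....
.....
####.
####.

Derivation:
Click 1 (3,0) count=1: revealed 1 new [(3,0)] -> total=1
Click 2 (4,2) count=0: revealed 7 new [(3,1) (3,2) (3,3) (4,0) (4,1) (4,2) (4,3)] -> total=8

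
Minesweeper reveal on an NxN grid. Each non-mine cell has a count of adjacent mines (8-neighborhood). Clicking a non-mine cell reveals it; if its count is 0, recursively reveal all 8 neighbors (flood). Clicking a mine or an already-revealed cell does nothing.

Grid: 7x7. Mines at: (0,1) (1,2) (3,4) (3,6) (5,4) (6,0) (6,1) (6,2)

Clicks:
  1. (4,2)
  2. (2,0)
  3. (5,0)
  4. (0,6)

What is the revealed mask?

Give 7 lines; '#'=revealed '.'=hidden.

Click 1 (4,2) count=0: revealed 18 new [(1,0) (1,1) (2,0) (2,1) (2,2) (2,3) (3,0) (3,1) (3,2) (3,3) (4,0) (4,1) (4,2) (4,3) (5,0) (5,1) (5,2) (5,3)] -> total=18
Click 2 (2,0) count=0: revealed 0 new [(none)] -> total=18
Click 3 (5,0) count=2: revealed 0 new [(none)] -> total=18
Click 4 (0,6) count=0: revealed 11 new [(0,3) (0,4) (0,5) (0,6) (1,3) (1,4) (1,5) (1,6) (2,4) (2,5) (2,6)] -> total=29

Answer: ...####
##.####
#######
####...
####...
####...
.......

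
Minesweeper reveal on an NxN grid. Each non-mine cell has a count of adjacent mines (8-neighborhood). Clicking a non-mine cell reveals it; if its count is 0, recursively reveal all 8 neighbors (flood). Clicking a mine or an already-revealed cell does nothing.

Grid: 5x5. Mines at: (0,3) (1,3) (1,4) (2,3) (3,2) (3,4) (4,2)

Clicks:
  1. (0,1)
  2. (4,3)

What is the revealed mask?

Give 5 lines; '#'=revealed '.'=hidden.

Answer: ###..
###..
###..
##...
##.#.

Derivation:
Click 1 (0,1) count=0: revealed 13 new [(0,0) (0,1) (0,2) (1,0) (1,1) (1,2) (2,0) (2,1) (2,2) (3,0) (3,1) (4,0) (4,1)] -> total=13
Click 2 (4,3) count=3: revealed 1 new [(4,3)] -> total=14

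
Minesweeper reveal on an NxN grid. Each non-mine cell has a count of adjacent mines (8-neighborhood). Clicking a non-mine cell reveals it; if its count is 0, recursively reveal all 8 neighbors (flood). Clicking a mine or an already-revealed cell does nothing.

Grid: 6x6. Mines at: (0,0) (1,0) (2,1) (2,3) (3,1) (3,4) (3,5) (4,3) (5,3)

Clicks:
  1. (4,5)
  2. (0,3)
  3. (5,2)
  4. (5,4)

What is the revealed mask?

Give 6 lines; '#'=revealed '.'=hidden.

Click 1 (4,5) count=2: revealed 1 new [(4,5)] -> total=1
Click 2 (0,3) count=0: revealed 12 new [(0,1) (0,2) (0,3) (0,4) (0,5) (1,1) (1,2) (1,3) (1,4) (1,5) (2,4) (2,5)] -> total=13
Click 3 (5,2) count=2: revealed 1 new [(5,2)] -> total=14
Click 4 (5,4) count=2: revealed 1 new [(5,4)] -> total=15

Answer: .#####
.#####
....##
......
.....#
..#.#.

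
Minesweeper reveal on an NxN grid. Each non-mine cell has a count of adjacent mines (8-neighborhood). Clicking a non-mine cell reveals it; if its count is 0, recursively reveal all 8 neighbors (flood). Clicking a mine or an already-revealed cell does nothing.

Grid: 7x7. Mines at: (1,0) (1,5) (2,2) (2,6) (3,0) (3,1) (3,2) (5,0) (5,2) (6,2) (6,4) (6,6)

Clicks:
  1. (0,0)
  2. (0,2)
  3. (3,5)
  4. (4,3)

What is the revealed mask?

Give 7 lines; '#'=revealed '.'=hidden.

Click 1 (0,0) count=1: revealed 1 new [(0,0)] -> total=1
Click 2 (0,2) count=0: revealed 8 new [(0,1) (0,2) (0,3) (0,4) (1,1) (1,2) (1,3) (1,4)] -> total=9
Click 3 (3,5) count=1: revealed 1 new [(3,5)] -> total=10
Click 4 (4,3) count=2: revealed 1 new [(4,3)] -> total=11

Answer: #####..
.####..
.......
.....#.
...#...
.......
.......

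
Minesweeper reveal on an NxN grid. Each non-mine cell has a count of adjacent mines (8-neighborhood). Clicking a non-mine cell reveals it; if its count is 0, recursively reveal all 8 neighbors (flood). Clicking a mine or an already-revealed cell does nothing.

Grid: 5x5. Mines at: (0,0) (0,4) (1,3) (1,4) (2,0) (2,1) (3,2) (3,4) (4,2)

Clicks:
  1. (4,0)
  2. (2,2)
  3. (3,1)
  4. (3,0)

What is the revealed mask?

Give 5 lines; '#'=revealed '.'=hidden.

Click 1 (4,0) count=0: revealed 4 new [(3,0) (3,1) (4,0) (4,1)] -> total=4
Click 2 (2,2) count=3: revealed 1 new [(2,2)] -> total=5
Click 3 (3,1) count=4: revealed 0 new [(none)] -> total=5
Click 4 (3,0) count=2: revealed 0 new [(none)] -> total=5

Answer: .....
.....
..#..
##...
##...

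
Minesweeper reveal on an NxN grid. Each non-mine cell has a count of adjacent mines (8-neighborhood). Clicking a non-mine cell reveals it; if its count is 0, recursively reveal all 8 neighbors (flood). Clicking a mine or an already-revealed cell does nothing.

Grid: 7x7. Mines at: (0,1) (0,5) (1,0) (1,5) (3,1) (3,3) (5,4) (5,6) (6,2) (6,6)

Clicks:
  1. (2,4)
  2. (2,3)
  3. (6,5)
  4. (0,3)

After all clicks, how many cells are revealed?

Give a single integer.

Click 1 (2,4) count=2: revealed 1 new [(2,4)] -> total=1
Click 2 (2,3) count=1: revealed 1 new [(2,3)] -> total=2
Click 3 (6,5) count=3: revealed 1 new [(6,5)] -> total=3
Click 4 (0,3) count=0: revealed 7 new [(0,2) (0,3) (0,4) (1,2) (1,3) (1,4) (2,2)] -> total=10

Answer: 10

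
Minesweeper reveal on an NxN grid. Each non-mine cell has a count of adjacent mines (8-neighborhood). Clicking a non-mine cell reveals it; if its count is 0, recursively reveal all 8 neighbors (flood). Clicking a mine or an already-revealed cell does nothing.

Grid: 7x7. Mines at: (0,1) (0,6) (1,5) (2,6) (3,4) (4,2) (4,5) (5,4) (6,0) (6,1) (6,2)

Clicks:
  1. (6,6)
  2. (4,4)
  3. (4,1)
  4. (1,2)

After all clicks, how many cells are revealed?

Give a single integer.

Answer: 7

Derivation:
Click 1 (6,6) count=0: revealed 4 new [(5,5) (5,6) (6,5) (6,6)] -> total=4
Click 2 (4,4) count=3: revealed 1 new [(4,4)] -> total=5
Click 3 (4,1) count=1: revealed 1 new [(4,1)] -> total=6
Click 4 (1,2) count=1: revealed 1 new [(1,2)] -> total=7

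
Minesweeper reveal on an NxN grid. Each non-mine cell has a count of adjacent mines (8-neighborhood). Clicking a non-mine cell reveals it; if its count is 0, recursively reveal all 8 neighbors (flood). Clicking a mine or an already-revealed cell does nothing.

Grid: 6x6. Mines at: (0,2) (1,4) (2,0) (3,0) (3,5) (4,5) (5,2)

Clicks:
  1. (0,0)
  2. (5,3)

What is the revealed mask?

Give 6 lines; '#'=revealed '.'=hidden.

Click 1 (0,0) count=0: revealed 4 new [(0,0) (0,1) (1,0) (1,1)] -> total=4
Click 2 (5,3) count=1: revealed 1 new [(5,3)] -> total=5

Answer: ##....
##....
......
......
......
...#..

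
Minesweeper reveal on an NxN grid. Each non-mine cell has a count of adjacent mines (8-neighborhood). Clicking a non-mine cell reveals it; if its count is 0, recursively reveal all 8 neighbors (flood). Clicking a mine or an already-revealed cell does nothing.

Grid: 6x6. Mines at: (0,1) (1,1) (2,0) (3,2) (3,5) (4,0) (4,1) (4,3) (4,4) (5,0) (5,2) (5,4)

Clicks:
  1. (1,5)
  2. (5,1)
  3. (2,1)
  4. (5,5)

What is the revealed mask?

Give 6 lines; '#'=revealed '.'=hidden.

Click 1 (1,5) count=0: revealed 12 new [(0,2) (0,3) (0,4) (0,5) (1,2) (1,3) (1,4) (1,5) (2,2) (2,3) (2,4) (2,5)] -> total=12
Click 2 (5,1) count=4: revealed 1 new [(5,1)] -> total=13
Click 3 (2,1) count=3: revealed 1 new [(2,1)] -> total=14
Click 4 (5,5) count=2: revealed 1 new [(5,5)] -> total=15

Answer: ..####
..####
.#####
......
......
.#...#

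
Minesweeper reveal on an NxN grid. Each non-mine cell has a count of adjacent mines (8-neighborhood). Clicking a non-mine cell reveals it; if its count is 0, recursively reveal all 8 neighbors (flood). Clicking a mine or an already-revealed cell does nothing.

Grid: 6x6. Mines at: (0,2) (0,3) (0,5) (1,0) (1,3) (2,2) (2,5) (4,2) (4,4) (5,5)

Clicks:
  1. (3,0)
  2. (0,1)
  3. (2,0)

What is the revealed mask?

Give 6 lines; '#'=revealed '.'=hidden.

Click 1 (3,0) count=0: revealed 8 new [(2,0) (2,1) (3,0) (3,1) (4,0) (4,1) (5,0) (5,1)] -> total=8
Click 2 (0,1) count=2: revealed 1 new [(0,1)] -> total=9
Click 3 (2,0) count=1: revealed 0 new [(none)] -> total=9

Answer: .#....
......
##....
##....
##....
##....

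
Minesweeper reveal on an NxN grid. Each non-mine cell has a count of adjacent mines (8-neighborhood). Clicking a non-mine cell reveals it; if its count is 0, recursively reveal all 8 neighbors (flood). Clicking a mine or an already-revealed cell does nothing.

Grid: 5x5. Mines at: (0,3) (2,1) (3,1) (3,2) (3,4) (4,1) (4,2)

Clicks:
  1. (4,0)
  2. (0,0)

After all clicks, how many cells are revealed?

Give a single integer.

Click 1 (4,0) count=2: revealed 1 new [(4,0)] -> total=1
Click 2 (0,0) count=0: revealed 6 new [(0,0) (0,1) (0,2) (1,0) (1,1) (1,2)] -> total=7

Answer: 7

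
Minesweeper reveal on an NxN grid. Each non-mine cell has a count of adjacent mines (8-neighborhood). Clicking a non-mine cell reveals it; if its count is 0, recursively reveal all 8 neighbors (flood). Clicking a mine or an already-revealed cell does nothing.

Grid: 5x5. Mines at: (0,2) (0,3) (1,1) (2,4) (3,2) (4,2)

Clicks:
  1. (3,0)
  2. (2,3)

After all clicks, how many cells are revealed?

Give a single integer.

Click 1 (3,0) count=0: revealed 6 new [(2,0) (2,1) (3,0) (3,1) (4,0) (4,1)] -> total=6
Click 2 (2,3) count=2: revealed 1 new [(2,3)] -> total=7

Answer: 7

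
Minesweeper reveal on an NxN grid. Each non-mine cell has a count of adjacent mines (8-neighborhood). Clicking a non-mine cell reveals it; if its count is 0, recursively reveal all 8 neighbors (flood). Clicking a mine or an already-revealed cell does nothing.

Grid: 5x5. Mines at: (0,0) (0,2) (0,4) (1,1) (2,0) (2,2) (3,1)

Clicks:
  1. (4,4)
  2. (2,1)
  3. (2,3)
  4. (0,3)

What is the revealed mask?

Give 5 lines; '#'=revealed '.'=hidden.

Click 1 (4,4) count=0: revealed 10 new [(1,3) (1,4) (2,3) (2,4) (3,2) (3,3) (3,4) (4,2) (4,3) (4,4)] -> total=10
Click 2 (2,1) count=4: revealed 1 new [(2,1)] -> total=11
Click 3 (2,3) count=1: revealed 0 new [(none)] -> total=11
Click 4 (0,3) count=2: revealed 1 new [(0,3)] -> total=12

Answer: ...#.
...##
.#.##
..###
..###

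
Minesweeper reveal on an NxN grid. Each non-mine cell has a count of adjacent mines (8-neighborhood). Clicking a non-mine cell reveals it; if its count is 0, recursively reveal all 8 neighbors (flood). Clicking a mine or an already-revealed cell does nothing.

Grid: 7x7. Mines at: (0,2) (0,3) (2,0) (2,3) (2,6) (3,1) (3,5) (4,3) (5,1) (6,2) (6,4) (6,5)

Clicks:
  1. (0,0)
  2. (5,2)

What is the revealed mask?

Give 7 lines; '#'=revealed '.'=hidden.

Click 1 (0,0) count=0: revealed 4 new [(0,0) (0,1) (1,0) (1,1)] -> total=4
Click 2 (5,2) count=3: revealed 1 new [(5,2)] -> total=5

Answer: ##.....
##.....
.......
.......
.......
..#....
.......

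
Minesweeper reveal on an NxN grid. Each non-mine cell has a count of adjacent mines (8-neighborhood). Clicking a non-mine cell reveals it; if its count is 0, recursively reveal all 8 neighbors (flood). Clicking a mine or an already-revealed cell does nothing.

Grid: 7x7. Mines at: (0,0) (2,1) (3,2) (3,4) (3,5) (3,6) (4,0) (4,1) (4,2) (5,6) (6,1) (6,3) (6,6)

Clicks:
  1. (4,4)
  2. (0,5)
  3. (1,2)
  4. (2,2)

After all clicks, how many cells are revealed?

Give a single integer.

Answer: 18

Derivation:
Click 1 (4,4) count=2: revealed 1 new [(4,4)] -> total=1
Click 2 (0,5) count=0: revealed 17 new [(0,1) (0,2) (0,3) (0,4) (0,5) (0,6) (1,1) (1,2) (1,3) (1,4) (1,5) (1,6) (2,2) (2,3) (2,4) (2,5) (2,6)] -> total=18
Click 3 (1,2) count=1: revealed 0 new [(none)] -> total=18
Click 4 (2,2) count=2: revealed 0 new [(none)] -> total=18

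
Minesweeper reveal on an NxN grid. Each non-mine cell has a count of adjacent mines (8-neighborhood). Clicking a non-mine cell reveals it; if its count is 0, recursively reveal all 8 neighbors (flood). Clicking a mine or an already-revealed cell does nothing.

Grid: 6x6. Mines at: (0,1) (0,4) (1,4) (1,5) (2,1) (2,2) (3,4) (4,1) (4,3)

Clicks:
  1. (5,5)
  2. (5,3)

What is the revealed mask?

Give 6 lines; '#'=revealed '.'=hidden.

Click 1 (5,5) count=0: revealed 4 new [(4,4) (4,5) (5,4) (5,5)] -> total=4
Click 2 (5,3) count=1: revealed 1 new [(5,3)] -> total=5

Answer: ......
......
......
......
....##
...###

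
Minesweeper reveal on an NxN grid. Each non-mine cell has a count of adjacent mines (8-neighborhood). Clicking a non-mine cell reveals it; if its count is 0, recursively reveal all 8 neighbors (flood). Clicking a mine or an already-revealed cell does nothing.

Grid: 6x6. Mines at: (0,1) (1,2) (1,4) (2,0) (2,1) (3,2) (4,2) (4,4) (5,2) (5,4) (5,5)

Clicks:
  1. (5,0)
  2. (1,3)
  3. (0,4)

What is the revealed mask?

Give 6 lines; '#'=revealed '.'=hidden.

Answer: ....#.
...#..
......
##....
##....
##....

Derivation:
Click 1 (5,0) count=0: revealed 6 new [(3,0) (3,1) (4,0) (4,1) (5,0) (5,1)] -> total=6
Click 2 (1,3) count=2: revealed 1 new [(1,3)] -> total=7
Click 3 (0,4) count=1: revealed 1 new [(0,4)] -> total=8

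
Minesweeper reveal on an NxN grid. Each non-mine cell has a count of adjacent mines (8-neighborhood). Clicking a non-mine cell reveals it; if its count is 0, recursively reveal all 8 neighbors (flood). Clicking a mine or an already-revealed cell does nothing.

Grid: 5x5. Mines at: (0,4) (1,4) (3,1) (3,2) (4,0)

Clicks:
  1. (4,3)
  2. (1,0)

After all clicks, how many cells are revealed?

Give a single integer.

Click 1 (4,3) count=1: revealed 1 new [(4,3)] -> total=1
Click 2 (1,0) count=0: revealed 12 new [(0,0) (0,1) (0,2) (0,3) (1,0) (1,1) (1,2) (1,3) (2,0) (2,1) (2,2) (2,3)] -> total=13

Answer: 13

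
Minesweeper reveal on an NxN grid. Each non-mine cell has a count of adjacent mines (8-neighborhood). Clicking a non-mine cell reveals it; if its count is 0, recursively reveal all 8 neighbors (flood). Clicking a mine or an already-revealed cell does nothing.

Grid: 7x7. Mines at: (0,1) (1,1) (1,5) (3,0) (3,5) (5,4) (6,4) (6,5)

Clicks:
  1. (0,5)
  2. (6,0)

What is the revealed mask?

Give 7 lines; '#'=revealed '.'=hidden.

Click 1 (0,5) count=1: revealed 1 new [(0,5)] -> total=1
Click 2 (6,0) count=0: revealed 27 new [(0,2) (0,3) (0,4) (1,2) (1,3) (1,4) (2,1) (2,2) (2,3) (2,4) (3,1) (3,2) (3,3) (3,4) (4,0) (4,1) (4,2) (4,3) (4,4) (5,0) (5,1) (5,2) (5,3) (6,0) (6,1) (6,2) (6,3)] -> total=28

Answer: ..####.
..###..
.####..
.####..
#####..
####...
####...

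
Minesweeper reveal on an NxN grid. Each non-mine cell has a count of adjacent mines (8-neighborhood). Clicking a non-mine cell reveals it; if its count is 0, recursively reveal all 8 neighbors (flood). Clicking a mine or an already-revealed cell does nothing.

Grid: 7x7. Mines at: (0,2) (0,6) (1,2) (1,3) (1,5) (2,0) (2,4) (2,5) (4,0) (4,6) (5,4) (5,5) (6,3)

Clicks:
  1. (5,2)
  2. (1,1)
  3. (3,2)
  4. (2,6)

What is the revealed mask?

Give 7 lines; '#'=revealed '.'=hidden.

Click 1 (5,2) count=1: revealed 1 new [(5,2)] -> total=1
Click 2 (1,1) count=3: revealed 1 new [(1,1)] -> total=2
Click 3 (3,2) count=0: revealed 11 new [(2,1) (2,2) (2,3) (3,1) (3,2) (3,3) (4,1) (4,2) (4,3) (5,1) (5,3)] -> total=13
Click 4 (2,6) count=2: revealed 1 new [(2,6)] -> total=14

Answer: .......
.#.....
.###..#
.###...
.###...
.###...
.......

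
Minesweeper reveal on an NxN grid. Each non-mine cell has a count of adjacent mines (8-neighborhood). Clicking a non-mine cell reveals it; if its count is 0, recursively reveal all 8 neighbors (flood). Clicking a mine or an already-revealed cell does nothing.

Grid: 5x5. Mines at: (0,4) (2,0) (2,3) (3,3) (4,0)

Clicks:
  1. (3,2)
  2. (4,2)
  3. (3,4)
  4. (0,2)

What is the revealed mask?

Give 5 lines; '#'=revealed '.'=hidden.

Answer: ####.
####.
.....
..#.#
..#..

Derivation:
Click 1 (3,2) count=2: revealed 1 new [(3,2)] -> total=1
Click 2 (4,2) count=1: revealed 1 new [(4,2)] -> total=2
Click 3 (3,4) count=2: revealed 1 new [(3,4)] -> total=3
Click 4 (0,2) count=0: revealed 8 new [(0,0) (0,1) (0,2) (0,3) (1,0) (1,1) (1,2) (1,3)] -> total=11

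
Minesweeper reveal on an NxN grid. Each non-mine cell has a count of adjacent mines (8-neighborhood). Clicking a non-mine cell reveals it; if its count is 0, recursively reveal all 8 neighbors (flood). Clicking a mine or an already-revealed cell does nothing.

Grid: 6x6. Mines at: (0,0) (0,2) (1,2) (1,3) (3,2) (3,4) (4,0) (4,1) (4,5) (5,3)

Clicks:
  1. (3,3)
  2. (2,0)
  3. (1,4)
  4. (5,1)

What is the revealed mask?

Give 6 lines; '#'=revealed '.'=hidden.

Answer: ......
##..#.
##....
##.#..
......
.#....

Derivation:
Click 1 (3,3) count=2: revealed 1 new [(3,3)] -> total=1
Click 2 (2,0) count=0: revealed 6 new [(1,0) (1,1) (2,0) (2,1) (3,0) (3,1)] -> total=7
Click 3 (1,4) count=1: revealed 1 new [(1,4)] -> total=8
Click 4 (5,1) count=2: revealed 1 new [(5,1)] -> total=9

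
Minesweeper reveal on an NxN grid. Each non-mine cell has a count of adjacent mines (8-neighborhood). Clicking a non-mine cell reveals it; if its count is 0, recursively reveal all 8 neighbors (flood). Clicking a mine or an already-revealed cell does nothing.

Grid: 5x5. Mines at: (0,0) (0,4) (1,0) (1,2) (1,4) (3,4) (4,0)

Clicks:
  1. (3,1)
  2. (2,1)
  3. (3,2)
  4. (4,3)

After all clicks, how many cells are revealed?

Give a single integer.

Click 1 (3,1) count=1: revealed 1 new [(3,1)] -> total=1
Click 2 (2,1) count=2: revealed 1 new [(2,1)] -> total=2
Click 3 (3,2) count=0: revealed 7 new [(2,2) (2,3) (3,2) (3,3) (4,1) (4,2) (4,3)] -> total=9
Click 4 (4,3) count=1: revealed 0 new [(none)] -> total=9

Answer: 9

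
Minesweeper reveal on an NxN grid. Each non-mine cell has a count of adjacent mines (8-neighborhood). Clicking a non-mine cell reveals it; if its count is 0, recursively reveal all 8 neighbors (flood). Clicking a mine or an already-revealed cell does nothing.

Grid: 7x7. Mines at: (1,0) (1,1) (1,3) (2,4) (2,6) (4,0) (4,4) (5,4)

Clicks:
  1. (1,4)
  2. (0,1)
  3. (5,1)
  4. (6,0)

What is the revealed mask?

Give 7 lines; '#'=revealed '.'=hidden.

Click 1 (1,4) count=2: revealed 1 new [(1,4)] -> total=1
Click 2 (0,1) count=2: revealed 1 new [(0,1)] -> total=2
Click 3 (5,1) count=1: revealed 1 new [(5,1)] -> total=3
Click 4 (6,0) count=0: revealed 16 new [(2,1) (2,2) (2,3) (3,1) (3,2) (3,3) (4,1) (4,2) (4,3) (5,0) (5,2) (5,3) (6,0) (6,1) (6,2) (6,3)] -> total=19

Answer: .#.....
....#..
.###...
.###...
.###...
####...
####...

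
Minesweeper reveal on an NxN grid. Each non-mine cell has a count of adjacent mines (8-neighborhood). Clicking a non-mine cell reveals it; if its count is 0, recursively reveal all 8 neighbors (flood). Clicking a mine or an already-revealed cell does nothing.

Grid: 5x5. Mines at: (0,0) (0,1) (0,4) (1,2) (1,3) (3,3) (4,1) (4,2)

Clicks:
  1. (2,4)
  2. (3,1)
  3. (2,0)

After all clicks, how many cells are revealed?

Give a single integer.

Click 1 (2,4) count=2: revealed 1 new [(2,4)] -> total=1
Click 2 (3,1) count=2: revealed 1 new [(3,1)] -> total=2
Click 3 (2,0) count=0: revealed 5 new [(1,0) (1,1) (2,0) (2,1) (3,0)] -> total=7

Answer: 7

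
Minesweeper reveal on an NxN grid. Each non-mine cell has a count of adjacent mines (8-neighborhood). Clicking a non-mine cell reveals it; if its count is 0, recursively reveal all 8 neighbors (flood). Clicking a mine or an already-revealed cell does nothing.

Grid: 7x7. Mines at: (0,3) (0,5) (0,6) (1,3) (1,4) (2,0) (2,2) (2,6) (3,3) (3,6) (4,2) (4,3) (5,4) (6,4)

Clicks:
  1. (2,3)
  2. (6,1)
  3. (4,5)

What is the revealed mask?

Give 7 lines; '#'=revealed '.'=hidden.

Answer: .......
.......
...#...
##.....
##...#.
####...
####...

Derivation:
Click 1 (2,3) count=4: revealed 1 new [(2,3)] -> total=1
Click 2 (6,1) count=0: revealed 12 new [(3,0) (3,1) (4,0) (4,1) (5,0) (5,1) (5,2) (5,3) (6,0) (6,1) (6,2) (6,3)] -> total=13
Click 3 (4,5) count=2: revealed 1 new [(4,5)] -> total=14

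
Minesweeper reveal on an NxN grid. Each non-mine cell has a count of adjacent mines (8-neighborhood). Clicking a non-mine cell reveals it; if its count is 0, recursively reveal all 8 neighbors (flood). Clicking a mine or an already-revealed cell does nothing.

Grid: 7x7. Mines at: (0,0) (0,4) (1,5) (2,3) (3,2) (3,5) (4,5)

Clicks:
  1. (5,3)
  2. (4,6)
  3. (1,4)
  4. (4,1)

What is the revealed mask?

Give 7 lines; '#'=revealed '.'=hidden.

Answer: .......
##..#..
##.....
##.....
#####.#
#######
#######

Derivation:
Click 1 (5,3) count=0: revealed 25 new [(1,0) (1,1) (2,0) (2,1) (3,0) (3,1) (4,0) (4,1) (4,2) (4,3) (4,4) (5,0) (5,1) (5,2) (5,3) (5,4) (5,5) (5,6) (6,0) (6,1) (6,2) (6,3) (6,4) (6,5) (6,6)] -> total=25
Click 2 (4,6) count=2: revealed 1 new [(4,6)] -> total=26
Click 3 (1,4) count=3: revealed 1 new [(1,4)] -> total=27
Click 4 (4,1) count=1: revealed 0 new [(none)] -> total=27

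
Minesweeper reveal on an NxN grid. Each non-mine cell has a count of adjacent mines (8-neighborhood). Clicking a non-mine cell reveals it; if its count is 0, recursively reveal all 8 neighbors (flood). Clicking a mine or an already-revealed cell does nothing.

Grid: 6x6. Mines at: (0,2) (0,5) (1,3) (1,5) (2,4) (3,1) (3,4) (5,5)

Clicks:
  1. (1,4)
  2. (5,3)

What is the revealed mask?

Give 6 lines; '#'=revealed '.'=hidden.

Click 1 (1,4) count=4: revealed 1 new [(1,4)] -> total=1
Click 2 (5,3) count=0: revealed 10 new [(4,0) (4,1) (4,2) (4,3) (4,4) (5,0) (5,1) (5,2) (5,3) (5,4)] -> total=11

Answer: ......
....#.
......
......
#####.
#####.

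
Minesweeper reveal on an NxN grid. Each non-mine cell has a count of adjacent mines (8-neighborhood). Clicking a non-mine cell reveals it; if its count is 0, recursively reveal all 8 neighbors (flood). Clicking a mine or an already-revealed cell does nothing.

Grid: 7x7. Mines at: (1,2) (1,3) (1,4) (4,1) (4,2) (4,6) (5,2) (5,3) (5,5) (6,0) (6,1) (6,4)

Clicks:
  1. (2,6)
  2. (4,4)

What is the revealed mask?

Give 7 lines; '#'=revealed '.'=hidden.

Answer: .....##
.....##
.....##
.....##
....#..
.......
.......

Derivation:
Click 1 (2,6) count=0: revealed 8 new [(0,5) (0,6) (1,5) (1,6) (2,5) (2,6) (3,5) (3,6)] -> total=8
Click 2 (4,4) count=2: revealed 1 new [(4,4)] -> total=9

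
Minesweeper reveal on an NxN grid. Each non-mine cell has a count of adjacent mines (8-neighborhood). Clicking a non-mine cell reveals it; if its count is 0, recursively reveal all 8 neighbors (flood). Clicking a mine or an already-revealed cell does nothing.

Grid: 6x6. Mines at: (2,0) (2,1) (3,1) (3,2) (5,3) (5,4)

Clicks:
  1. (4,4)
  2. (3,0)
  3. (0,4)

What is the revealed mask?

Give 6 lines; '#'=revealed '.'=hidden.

Click 1 (4,4) count=2: revealed 1 new [(4,4)] -> total=1
Click 2 (3,0) count=3: revealed 1 new [(3,0)] -> total=2
Click 3 (0,4) count=0: revealed 21 new [(0,0) (0,1) (0,2) (0,3) (0,4) (0,5) (1,0) (1,1) (1,2) (1,3) (1,4) (1,5) (2,2) (2,3) (2,4) (2,5) (3,3) (3,4) (3,5) (4,3) (4,5)] -> total=23

Answer: ######
######
..####
#..###
...###
......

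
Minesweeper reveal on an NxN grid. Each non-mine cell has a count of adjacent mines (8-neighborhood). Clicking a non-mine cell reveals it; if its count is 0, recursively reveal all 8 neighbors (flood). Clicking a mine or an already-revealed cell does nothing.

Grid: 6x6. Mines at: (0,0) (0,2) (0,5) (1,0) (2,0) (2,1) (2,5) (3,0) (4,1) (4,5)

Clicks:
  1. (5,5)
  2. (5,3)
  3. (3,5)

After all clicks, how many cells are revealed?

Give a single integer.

Answer: 17

Derivation:
Click 1 (5,5) count=1: revealed 1 new [(5,5)] -> total=1
Click 2 (5,3) count=0: revealed 15 new [(1,2) (1,3) (1,4) (2,2) (2,3) (2,4) (3,2) (3,3) (3,4) (4,2) (4,3) (4,4) (5,2) (5,3) (5,4)] -> total=16
Click 3 (3,5) count=2: revealed 1 new [(3,5)] -> total=17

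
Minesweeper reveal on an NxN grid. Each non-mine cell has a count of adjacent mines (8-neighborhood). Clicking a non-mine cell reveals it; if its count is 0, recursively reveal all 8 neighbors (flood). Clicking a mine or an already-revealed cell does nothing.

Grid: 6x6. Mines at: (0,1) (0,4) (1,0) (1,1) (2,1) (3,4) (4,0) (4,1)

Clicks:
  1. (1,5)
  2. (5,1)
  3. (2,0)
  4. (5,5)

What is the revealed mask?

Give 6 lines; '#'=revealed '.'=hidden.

Click 1 (1,5) count=1: revealed 1 new [(1,5)] -> total=1
Click 2 (5,1) count=2: revealed 1 new [(5,1)] -> total=2
Click 3 (2,0) count=3: revealed 1 new [(2,0)] -> total=3
Click 4 (5,5) count=0: revealed 8 new [(4,2) (4,3) (4,4) (4,5) (5,2) (5,3) (5,4) (5,5)] -> total=11

Answer: ......
.....#
#.....
......
..####
.#####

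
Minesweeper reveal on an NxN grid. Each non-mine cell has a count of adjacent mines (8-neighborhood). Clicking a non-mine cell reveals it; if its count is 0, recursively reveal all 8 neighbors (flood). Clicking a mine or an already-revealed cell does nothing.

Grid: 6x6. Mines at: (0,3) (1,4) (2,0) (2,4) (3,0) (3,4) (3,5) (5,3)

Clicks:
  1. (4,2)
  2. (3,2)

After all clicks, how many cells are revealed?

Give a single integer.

Answer: 12

Derivation:
Click 1 (4,2) count=1: revealed 1 new [(4,2)] -> total=1
Click 2 (3,2) count=0: revealed 11 new [(1,1) (1,2) (1,3) (2,1) (2,2) (2,3) (3,1) (3,2) (3,3) (4,1) (4,3)] -> total=12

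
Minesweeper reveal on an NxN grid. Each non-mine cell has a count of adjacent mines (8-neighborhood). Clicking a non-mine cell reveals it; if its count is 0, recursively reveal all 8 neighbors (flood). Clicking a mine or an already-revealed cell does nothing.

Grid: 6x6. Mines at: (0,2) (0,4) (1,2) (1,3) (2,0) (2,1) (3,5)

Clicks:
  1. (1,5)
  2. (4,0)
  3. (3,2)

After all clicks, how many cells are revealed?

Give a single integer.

Click 1 (1,5) count=1: revealed 1 new [(1,5)] -> total=1
Click 2 (4,0) count=0: revealed 20 new [(2,2) (2,3) (2,4) (3,0) (3,1) (3,2) (3,3) (3,4) (4,0) (4,1) (4,2) (4,3) (4,4) (4,5) (5,0) (5,1) (5,2) (5,3) (5,4) (5,5)] -> total=21
Click 3 (3,2) count=1: revealed 0 new [(none)] -> total=21

Answer: 21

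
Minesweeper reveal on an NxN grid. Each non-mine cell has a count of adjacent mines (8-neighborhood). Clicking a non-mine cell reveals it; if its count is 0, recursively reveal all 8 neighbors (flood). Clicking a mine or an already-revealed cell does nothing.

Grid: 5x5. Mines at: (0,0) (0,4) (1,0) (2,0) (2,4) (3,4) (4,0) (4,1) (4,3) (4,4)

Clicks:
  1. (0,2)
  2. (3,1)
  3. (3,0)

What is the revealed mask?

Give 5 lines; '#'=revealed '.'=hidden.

Answer: .###.
.###.
.###.
####.
.....

Derivation:
Click 1 (0,2) count=0: revealed 12 new [(0,1) (0,2) (0,3) (1,1) (1,2) (1,3) (2,1) (2,2) (2,3) (3,1) (3,2) (3,3)] -> total=12
Click 2 (3,1) count=3: revealed 0 new [(none)] -> total=12
Click 3 (3,0) count=3: revealed 1 new [(3,0)] -> total=13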